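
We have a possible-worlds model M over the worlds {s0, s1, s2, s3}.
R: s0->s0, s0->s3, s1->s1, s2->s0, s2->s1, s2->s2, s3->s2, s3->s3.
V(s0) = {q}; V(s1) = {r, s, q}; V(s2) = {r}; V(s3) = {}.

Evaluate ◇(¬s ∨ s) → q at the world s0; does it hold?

At s0: ◇(¬s ∨ s) is true, q is true, so ◇(¬s ∨ s) → q is true.
  At s0: ◇(¬s ∨ s) requires ¬s ∨ s at some successor in {s0, s3}.
    ¬s ∨ s holds at s0, so ◇(¬s ∨ s) is true at s0.

Yes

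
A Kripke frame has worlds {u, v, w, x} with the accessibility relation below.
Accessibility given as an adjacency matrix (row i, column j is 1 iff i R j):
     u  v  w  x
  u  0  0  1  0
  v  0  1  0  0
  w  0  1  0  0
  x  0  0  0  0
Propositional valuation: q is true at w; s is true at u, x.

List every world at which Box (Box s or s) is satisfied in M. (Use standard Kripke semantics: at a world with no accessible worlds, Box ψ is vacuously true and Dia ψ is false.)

x

Recall that Box ψ holds at a world iff ψ holds at every accessible world, and Dia ψ holds iff ψ holds at some accessible world.
Let φ = Box (Box s or s). Evaluate φ at each world:
  u (successors {w}): φ is false.
  v (successors {v}): φ is false.
  w (successors {v}): φ is false.
  x (successors ∅): φ is true.
For instance, at v:
  At v: Box (Box s or s) requires Box s or s at every successor {v}.
    Box s or s fails at v, so Box (Box s or s) is false at v.
      At v: Box s is false, s is false, so Box s or s is false.
Satisfying worlds: {x}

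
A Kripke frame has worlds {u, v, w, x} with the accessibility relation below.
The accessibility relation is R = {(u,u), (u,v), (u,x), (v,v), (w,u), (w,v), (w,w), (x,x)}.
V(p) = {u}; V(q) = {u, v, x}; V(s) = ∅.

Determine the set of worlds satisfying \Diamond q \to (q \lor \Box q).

u, v, x

Let φ = \Diamond q \to (q \lor \Box q). Evaluate φ at each world:
  u (successors {u, v, x}): φ is true.
  v (successors {v}): φ is true.
  w (successors {u, v, w}): φ is false.
  x (successors {x}): φ is true.
For instance, at x:
  At x: \Diamond q is true, q \lor \Box q is true, so \Diamond q \to (q \lor \Box q) is true.
    At x: \Diamond q requires q at some successor in {x}.
      q holds at x, so \Diamond q is true at x.
    At x: q is true, \Box q is true, so q \lor \Box q is true.
      At x: \Box q requires q at every successor {x}.
        At x: q is true.
      So \Box q is true at x.
Satisfying worlds: {u, v, x}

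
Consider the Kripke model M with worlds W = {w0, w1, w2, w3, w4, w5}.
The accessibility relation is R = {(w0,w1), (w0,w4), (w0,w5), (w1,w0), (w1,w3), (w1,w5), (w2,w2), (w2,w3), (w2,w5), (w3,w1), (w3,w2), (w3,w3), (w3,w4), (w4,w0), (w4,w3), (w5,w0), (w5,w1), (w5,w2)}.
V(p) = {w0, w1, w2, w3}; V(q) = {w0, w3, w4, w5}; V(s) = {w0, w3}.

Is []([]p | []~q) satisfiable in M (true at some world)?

Recall that []ψ holds at a world iff ψ holds at every accessible world, and <>ψ holds iff ψ holds at some accessible world.
Let φ = []([]p | []~q). Evaluate φ at each world:
  w0 (successors {w1, w4, w5}): φ is false.
  w1 (successors {w0, w3, w5}): φ is false.
  w2 (successors {w2, w3, w5}): φ is false.
  w3 (successors {w1, w2, w3, w4}): φ is false.
  w4 (successors {w0, w3}): φ is false.
  w5 (successors {w0, w1, w2}): φ is false.
For instance, at w4:
  At w4: []([]p | []~q) requires []p | []~q at every successor {w0, w3}.
    []p | []~q fails at w0, so []([]p | []~q) is false at w4.
      At w0: []p is false, []~q is false, so []p | []~q is false.

No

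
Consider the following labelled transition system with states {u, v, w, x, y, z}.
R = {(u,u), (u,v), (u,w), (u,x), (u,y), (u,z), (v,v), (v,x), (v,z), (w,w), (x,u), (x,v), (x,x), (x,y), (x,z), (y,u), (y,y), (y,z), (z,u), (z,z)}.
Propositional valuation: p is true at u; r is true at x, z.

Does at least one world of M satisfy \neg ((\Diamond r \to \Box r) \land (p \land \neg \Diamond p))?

Let φ = \neg ((\Diamond r \to \Box r) \land (p \land \neg \Diamond p)). Evaluate φ at each world:
  u (successors {u, v, w, x, y, z}): φ is true.
  v (successors {v, x, z}): φ is true.
  w (successors {w}): φ is true.
  x (successors {u, v, x, y, z}): φ is true.
  y (successors {u, y, z}): φ is true.
  z (successors {u, z}): φ is true.
Detail at u (witness):
  At u: (\Diamond r \to \Box r) \land (p \land \neg \Diamond p) is false, so \neg ((\Diamond r \to \Box r) \land (p \land \neg \Diamond p)) is true.
    At u: \Diamond r \to \Box r is false, p \land \neg \Diamond p is false, so (\Diamond r \to \Box r) \land (p \land \neg \Diamond p) is false.
      At u: \Diamond r is true, \Box r is false, so \Diamond r \to \Box r is false.
      At u: p is true, \neg \Diamond p is false, so p \land \neg \Diamond p is false.

Yes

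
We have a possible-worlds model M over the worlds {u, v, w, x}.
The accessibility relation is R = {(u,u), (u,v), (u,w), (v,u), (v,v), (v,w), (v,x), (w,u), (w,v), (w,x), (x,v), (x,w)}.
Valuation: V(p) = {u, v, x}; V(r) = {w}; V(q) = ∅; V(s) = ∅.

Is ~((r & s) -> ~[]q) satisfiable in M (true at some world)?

No

Let φ = ~((r & s) -> ~[]q). Evaluate φ at each world:
  u (successors {u, v, w}): φ is false.
  v (successors {u, v, w, x}): φ is false.
  w (successors {u, v, x}): φ is false.
  x (successors {v, w}): φ is false.
For instance, at u:
  At u: (r & s) -> ~[]q is true, so ~((r & s) -> ~[]q) is false.
    At u: r & s is false, ~[]q is true, so (r & s) -> ~[]q is true.
      At u: []q is false, so ~[]q is true.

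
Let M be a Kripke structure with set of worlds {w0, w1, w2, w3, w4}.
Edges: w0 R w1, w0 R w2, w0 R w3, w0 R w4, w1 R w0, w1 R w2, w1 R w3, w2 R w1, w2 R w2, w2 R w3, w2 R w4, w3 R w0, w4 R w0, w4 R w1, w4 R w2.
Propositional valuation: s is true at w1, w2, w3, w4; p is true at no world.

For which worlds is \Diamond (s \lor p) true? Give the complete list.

w0, w1, w2, w4

Let φ = \Diamond (s \lor p). Evaluate φ at each world:
  w0 (successors {w1, w2, w3, w4}): φ is true.
  w1 (successors {w0, w2, w3}): φ is true.
  w2 (successors {w1, w2, w3, w4}): φ is true.
  w3 (successors {w0}): φ is false.
  w4 (successors {w0, w1, w2}): φ is true.
For instance, at w1:
  At w1: \Diamond (s \lor p) requires s \lor p at some successor in {w0, w2, w3}.
    s \lor p holds at w2, so \Diamond (s \lor p) is true at w1.
Satisfying worlds: {w0, w1, w2, w4}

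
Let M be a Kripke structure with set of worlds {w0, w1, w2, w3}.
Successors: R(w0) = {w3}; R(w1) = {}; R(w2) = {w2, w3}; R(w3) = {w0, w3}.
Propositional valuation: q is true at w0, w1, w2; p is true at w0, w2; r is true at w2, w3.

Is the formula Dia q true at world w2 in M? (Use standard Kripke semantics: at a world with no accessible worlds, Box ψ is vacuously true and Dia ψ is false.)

At w2: Dia q requires q at some successor in {w2, w3}.
  q holds at w2, so Dia q is true at w2.

Yes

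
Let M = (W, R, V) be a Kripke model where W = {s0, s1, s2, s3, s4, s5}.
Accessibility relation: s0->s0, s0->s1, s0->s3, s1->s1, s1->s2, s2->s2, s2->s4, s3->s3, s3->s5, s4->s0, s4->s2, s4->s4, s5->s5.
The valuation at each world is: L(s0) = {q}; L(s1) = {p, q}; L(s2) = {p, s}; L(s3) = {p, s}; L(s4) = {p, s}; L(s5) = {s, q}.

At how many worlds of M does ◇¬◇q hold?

Recall that ◇ψ holds at a world iff ψ holds at some accessible world.
Let φ = ◇¬◇q. Evaluate φ at each world:
  s0 (successors {s0, s1, s3}): φ is false.
  s1 (successors {s1, s2}): φ is true.
  s2 (successors {s2, s4}): φ is true.
  s3 (successors {s3, s5}): φ is false.
  s4 (successors {s0, s2, s4}): φ is true.
  s5 (successors {s5}): φ is false.
For instance, at s5:
  At s5: ◇¬◇q requires ¬◇q at some successor in {s5}.
    At s5: ¬◇q is false.
  So ◇¬◇q is false at s5.
Satisfying worlds: {s1, s2, s4}

3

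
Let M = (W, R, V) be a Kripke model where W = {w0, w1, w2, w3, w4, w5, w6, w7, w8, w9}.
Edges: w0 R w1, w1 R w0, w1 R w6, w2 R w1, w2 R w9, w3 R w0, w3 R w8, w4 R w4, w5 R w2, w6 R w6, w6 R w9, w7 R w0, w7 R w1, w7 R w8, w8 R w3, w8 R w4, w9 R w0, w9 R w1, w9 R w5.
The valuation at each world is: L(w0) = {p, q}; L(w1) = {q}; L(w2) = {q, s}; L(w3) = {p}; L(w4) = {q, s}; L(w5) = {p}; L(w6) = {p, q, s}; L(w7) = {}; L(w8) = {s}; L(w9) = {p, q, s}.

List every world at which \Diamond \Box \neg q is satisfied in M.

none

Let φ = \Diamond \Box \neg q. Evaluate φ at each world:
  w0 (successors {w1}): φ is false.
  w1 (successors {w0, w6}): φ is false.
  w2 (successors {w1, w9}): φ is false.
  w3 (successors {w0, w8}): φ is false.
  w4 (successors {w4}): φ is false.
  w5 (successors {w2}): φ is false.
  w6 (successors {w6, w9}): φ is false.
  w7 (successors {w0, w1, w8}): φ is false.
  w8 (successors {w3, w4}): φ is false.
  w9 (successors {w0, w1, w5}): φ is false.
For instance, at w6:
  At w6: \Diamond \Box \neg q requires \Box \neg q at some successor in {w6, w9}.
    At w6: \Box \neg q is false.
    At w9: \Box \neg q is false.
  So \Diamond \Box \neg q is false at w6.
Satisfying worlds: none.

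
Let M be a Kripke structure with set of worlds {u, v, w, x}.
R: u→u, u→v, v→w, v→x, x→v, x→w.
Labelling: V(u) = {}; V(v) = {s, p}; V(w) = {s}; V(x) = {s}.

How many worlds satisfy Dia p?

2

Let φ = Dia p. Evaluate φ at each world:
  u (successors {u, v}): φ is true.
  v (successors {w, x}): φ is false.
  w (successors ∅): φ is false.
  x (successors {v, w}): φ is true.
For instance, at v:
  At v: Dia p requires p at some successor in {w, x}.
    At w: p is false.
    At x: p is false.
  So Dia p is false at v.
Satisfying worlds: {u, x}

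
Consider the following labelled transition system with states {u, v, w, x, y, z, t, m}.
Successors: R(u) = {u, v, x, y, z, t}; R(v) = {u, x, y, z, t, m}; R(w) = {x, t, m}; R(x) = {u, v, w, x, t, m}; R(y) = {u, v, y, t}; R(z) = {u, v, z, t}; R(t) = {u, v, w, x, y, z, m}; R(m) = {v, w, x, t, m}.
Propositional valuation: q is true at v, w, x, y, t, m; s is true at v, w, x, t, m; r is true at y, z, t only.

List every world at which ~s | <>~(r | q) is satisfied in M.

u, v, x, y, z, t

Let φ = ~s | <>~(r | q). Evaluate φ at each world:
  u (successors {u, v, x, y, z, t}): φ is true.
  v (successors {u, x, y, z, t, m}): φ is true.
  w (successors {x, t, m}): φ is false.
  x (successors {u, v, w, x, t, m}): φ is true.
  y (successors {u, v, y, t}): φ is true.
  z (successors {u, v, z, t}): φ is true.
  t (successors {u, v, w, x, y, z, m}): φ is true.
  m (successors {v, w, x, t, m}): φ is false.
For instance, at v:
  At v: ~s is false, <>~(r | q) is true, so ~s | <>~(r | q) is true.
    At v: <>~(r | q) requires ~(r | q) at some successor in {u, x, y, z, t, m}.
      ~(r | q) holds at u, so <>~(r | q) is true at v.
Satisfying worlds: {u, v, x, y, z, t}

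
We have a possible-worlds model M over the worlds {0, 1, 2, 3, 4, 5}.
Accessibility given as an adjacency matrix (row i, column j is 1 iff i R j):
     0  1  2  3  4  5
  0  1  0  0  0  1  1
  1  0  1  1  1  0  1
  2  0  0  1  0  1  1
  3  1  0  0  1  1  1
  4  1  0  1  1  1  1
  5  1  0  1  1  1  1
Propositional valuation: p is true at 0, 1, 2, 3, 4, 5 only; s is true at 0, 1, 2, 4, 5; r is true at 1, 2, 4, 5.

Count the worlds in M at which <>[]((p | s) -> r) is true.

Recall that []ψ holds at a world iff ψ holds at every accessible world, and <>ψ holds iff ψ holds at some accessible world.
Let φ = <>[]((p | s) -> r). Evaluate φ at each world:
  0 (successors {0, 4, 5}): φ is false.
  1 (successors {1, 2, 3, 5}): φ is true.
  2 (successors {2, 4, 5}): φ is true.
  3 (successors {0, 3, 4, 5}): φ is false.
  4 (successors {0, 2, 3, 4, 5}): φ is true.
  5 (successors {0, 2, 3, 4, 5}): φ is true.
For instance, at 0:
  At 0: <>[]((p | s) -> r) requires []((p | s) -> r) at some successor in {0, 4, 5}.
    At 0: []((p | s) -> r) is false.
    At 4: []((p | s) -> r) is false.
    At 5: []((p | s) -> r) is false.
  So <>[]((p | s) -> r) is false at 0.
Satisfying worlds: {1, 2, 4, 5}

4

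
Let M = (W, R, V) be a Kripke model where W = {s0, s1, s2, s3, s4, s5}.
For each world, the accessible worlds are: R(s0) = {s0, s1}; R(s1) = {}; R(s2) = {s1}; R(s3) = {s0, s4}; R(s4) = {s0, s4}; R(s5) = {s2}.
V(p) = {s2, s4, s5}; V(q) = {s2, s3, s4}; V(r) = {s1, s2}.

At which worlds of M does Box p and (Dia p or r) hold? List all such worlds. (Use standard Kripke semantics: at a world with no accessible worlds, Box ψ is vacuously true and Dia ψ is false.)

Recall that Box ψ holds at a world iff ψ holds at every accessible world, and Dia ψ holds iff ψ holds at some accessible world.
Let φ = Box p and (Dia p or r). Evaluate φ at each world:
  s0 (successors {s0, s1}): φ is false.
  s1 (successors ∅): φ is true.
  s2 (successors {s1}): φ is false.
  s3 (successors {s0, s4}): φ is false.
  s4 (successors {s0, s4}): φ is false.
  s5 (successors {s2}): φ is true.
For instance, at s3:
  At s3: Box p is false, Dia p or r is true, so Box p and (Dia p or r) is false.
    At s3: Box p requires p at every successor {s0, s4}.
      p fails at s0, so Box p is false at s3.
    At s3: Dia p is true, r is false, so Dia p or r is true.
      At s3: Dia p requires p at some successor in {s0, s4}.
        p holds at s4, so Dia p is true at s3.
Satisfying worlds: {s1, s5}

s1, s5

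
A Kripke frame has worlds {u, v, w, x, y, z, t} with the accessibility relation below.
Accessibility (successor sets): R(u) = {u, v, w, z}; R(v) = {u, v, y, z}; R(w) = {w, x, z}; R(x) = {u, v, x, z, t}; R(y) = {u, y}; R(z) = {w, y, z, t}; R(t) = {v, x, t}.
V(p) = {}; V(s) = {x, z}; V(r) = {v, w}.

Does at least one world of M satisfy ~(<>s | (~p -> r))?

Let φ = ~(<>s | (~p -> r)). Evaluate φ at each world:
  u (successors {u, v, w, z}): φ is false.
  v (successors {u, v, y, z}): φ is false.
  w (successors {w, x, z}): φ is false.
  x (successors {u, v, x, z, t}): φ is false.
  y (successors {u, y}): φ is true.
  z (successors {w, y, z, t}): φ is false.
  t (successors {v, x, t}): φ is false.
Detail at y (witness):
  At y: <>s | (~p -> r) is false, so ~(<>s | (~p -> r)) is true.
    At y: <>s is false, ~p -> r is false, so <>s | (~p -> r) is false.
      At y: <>s requires s at some successor in {u, y}.
        At u: s is false.
        At y: s is false.
      So <>s is false at y.

Yes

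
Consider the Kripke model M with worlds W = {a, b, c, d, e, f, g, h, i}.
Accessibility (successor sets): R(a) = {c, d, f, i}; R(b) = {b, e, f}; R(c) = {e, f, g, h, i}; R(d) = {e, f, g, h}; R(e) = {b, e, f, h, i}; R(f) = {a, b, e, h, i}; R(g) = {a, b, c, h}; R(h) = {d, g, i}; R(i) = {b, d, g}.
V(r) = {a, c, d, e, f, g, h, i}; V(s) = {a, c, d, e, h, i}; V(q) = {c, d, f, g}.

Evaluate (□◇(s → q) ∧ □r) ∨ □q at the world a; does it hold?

Yes

At a: □◇(s → q) ∧ □r is true, □q is false, so (□◇(s → q) ∧ □r) ∨ □q is true.
  At a: □◇(s → q) is true, □r is true, so □◇(s → q) ∧ □r is true.
    At a: □◇(s → q) requires ◇(s → q) at every successor {c, d, f, i}.
      At c: ◇(s → q) is true.
      At d: ◇(s → q) is true.
      At f: ◇(s → q) is true.
      At i: ◇(s → q) is true.
    So □◇(s → q) is true at a.
    At a: □r requires r at every successor {c, d, f, i}.
      At c: r is true.
      At d: r is true.
      At f: r is true.
      At i: r is true.
    So □r is true at a.
  At a: □q requires q at every successor {c, d, f, i}.
    q fails at i, so □q is false at a.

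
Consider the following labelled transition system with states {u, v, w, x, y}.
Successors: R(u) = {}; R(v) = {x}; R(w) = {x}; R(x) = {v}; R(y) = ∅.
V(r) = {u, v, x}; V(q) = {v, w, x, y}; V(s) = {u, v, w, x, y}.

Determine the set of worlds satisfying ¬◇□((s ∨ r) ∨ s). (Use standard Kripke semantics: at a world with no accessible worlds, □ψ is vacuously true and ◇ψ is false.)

u, y

Let φ = ¬◇□((s ∨ r) ∨ s). Evaluate φ at each world:
  u (successors ∅): φ is true.
  v (successors {x}): φ is false.
  w (successors {x}): φ is false.
  x (successors {v}): φ is false.
  y (successors ∅): φ is true.
For instance, at v:
  At v: ◇□((s ∨ r) ∨ s) is true, so ¬◇□((s ∨ r) ∨ s) is false.
    At v: ◇□((s ∨ r) ∨ s) requires □((s ∨ r) ∨ s) at some successor in {x}.
      □((s ∨ r) ∨ s) holds at x, so ◇□((s ∨ r) ∨ s) is true at v.
Satisfying worlds: {u, y}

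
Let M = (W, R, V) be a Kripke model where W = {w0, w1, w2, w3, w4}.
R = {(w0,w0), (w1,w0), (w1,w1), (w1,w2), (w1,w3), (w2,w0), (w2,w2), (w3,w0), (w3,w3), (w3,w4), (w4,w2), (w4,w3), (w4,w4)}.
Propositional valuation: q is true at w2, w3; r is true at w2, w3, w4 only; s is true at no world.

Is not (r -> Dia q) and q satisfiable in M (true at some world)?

No

Recall that Dia ψ holds at a world iff ψ holds at some accessible world.
Let φ = not (r -> Dia q) and q. Evaluate φ at each world:
  w0 (successors {w0}): φ is false.
  w1 (successors {w0, w1, w2, w3}): φ is false.
  w2 (successors {w0, w2}): φ is false.
  w3 (successors {w0, w3, w4}): φ is false.
  w4 (successors {w2, w3, w4}): φ is false.
For instance, at w2:
  At w2: not (r -> Dia q) is false, q is true, so not (r -> Dia q) and q is false.
    At w2: r -> Dia q is true, so not (r -> Dia q) is false.
      At w2: r is true, Dia q is true, so r -> Dia q is true.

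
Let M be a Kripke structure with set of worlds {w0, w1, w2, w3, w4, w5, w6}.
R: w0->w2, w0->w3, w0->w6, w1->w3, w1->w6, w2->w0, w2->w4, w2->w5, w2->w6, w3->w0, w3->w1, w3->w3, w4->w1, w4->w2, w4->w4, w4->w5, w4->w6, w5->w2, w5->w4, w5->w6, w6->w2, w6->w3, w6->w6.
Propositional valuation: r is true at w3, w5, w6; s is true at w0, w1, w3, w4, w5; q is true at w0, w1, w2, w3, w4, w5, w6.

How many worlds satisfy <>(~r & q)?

6

Let φ = <>(~r & q). Evaluate φ at each world:
  w0 (successors {w2, w3, w6}): φ is true.
  w1 (successors {w3, w6}): φ is false.
  w2 (successors {w0, w4, w5, w6}): φ is true.
  w3 (successors {w0, w1, w3}): φ is true.
  w4 (successors {w1, w2, w4, w5, w6}): φ is true.
  w5 (successors {w2, w4, w6}): φ is true.
  w6 (successors {w2, w3, w6}): φ is true.
For instance, at w5:
  At w5: <>(~r & q) requires ~r & q at some successor in {w2, w4, w6}.
    ~r & q holds at w2, so <>(~r & q) is true at w5.
Satisfying worlds: {w0, w2, w3, w4, w5, w6}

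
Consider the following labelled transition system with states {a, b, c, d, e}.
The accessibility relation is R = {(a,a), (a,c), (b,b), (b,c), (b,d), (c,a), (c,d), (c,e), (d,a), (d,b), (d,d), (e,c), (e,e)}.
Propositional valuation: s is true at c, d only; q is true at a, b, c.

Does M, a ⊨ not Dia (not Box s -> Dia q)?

At a: Dia (not Box s -> Dia q) is true, so not Dia (not Box s -> Dia q) is false.
  At a: Dia (not Box s -> Dia q) requires not Box s -> Dia q at some successor in {a, c}.
    not Box s -> Dia q holds at a, so Dia (not Box s -> Dia q) is true at a.
      At a: not Box s is true, Dia q is true, so not Box s -> Dia q is true.

No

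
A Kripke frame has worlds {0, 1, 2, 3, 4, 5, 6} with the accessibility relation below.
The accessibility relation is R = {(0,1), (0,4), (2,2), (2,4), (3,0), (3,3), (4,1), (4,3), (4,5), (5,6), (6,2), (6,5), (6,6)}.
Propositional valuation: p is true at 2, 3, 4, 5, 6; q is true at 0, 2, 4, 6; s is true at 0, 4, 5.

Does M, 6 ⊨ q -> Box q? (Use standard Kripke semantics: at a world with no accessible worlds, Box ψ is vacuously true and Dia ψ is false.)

No

At 6: q is true, Box q is false, so q -> Box q is false.
  At 6: Box q requires q at every successor {2, 5, 6}.
    q fails at 5, so Box q is false at 6.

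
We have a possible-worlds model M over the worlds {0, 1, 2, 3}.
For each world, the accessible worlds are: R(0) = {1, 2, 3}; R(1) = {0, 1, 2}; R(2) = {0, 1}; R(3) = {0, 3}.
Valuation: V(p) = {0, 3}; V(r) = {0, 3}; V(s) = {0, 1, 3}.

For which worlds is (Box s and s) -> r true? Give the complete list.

0, 1, 2, 3

Let φ = (Box s and s) -> r. Evaluate φ at each world:
  0 (successors {1, 2, 3}): φ is true.
  1 (successors {0, 1, 2}): φ is true.
  2 (successors {0, 1}): φ is true.
  3 (successors {0, 3}): φ is true.
For instance, at 2:
  At 2: Box s and s is false, r is false, so (Box s and s) -> r is true.
    At 2: Box s is true, s is false, so Box s and s is false.
      At 2: Box s requires s at every successor {0, 1}.
        At 0: s is true.
        At 1: s is true.
      So Box s is true at 2.
Satisfying worlds: {0, 1, 2, 3}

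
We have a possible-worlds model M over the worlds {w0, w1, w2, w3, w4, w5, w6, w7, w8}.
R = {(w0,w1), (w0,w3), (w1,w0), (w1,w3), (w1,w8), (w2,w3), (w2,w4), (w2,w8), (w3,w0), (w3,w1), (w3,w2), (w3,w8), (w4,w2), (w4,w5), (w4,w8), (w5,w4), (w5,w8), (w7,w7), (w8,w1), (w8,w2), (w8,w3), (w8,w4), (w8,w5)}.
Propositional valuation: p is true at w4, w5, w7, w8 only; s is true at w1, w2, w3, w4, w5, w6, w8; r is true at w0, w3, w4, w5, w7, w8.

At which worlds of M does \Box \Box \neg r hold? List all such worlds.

Recall that \Box ψ holds at a world iff ψ holds at every accessible world, and \Diamond ψ holds iff ψ holds at some accessible world.
Let φ = \Box \Box \neg r. Evaluate φ at each world:
  w0 (successors {w1, w3}): φ is false.
  w1 (successors {w0, w3, w8}): φ is false.
  w2 (successors {w3, w4, w8}): φ is false.
  w3 (successors {w0, w1, w2, w8}): φ is false.
  w4 (successors {w2, w5, w8}): φ is false.
  w5 (successors {w4, w8}): φ is false.
  w6 (successors ∅): φ is true.
  w7 (successors {w7}): φ is false.
  w8 (successors {w1, w2, w3, w4, w5}): φ is false.
For instance, at w5:
  At w5: \Box \Box \neg r requires \Box \neg r at every successor {w4, w8}.
    \Box \neg r fails at w4, so \Box \Box \neg r is false at w5.
      At w4: \Box \neg r requires \neg r at every successor {w2, w5, w8}.
        \neg r fails at w5, so \Box \neg r is false at w4.
Satisfying worlds: {w6}

w6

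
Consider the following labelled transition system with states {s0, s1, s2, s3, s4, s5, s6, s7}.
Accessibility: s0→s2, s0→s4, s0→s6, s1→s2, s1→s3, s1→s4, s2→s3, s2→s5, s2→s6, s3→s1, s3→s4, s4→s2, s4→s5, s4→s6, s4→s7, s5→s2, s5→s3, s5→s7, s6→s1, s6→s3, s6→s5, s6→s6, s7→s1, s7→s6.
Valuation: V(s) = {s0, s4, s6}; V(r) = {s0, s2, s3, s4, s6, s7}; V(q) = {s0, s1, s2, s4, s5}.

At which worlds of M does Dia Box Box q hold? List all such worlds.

Recall that Box ψ holds at a world iff ψ holds at every accessible world, and Dia ψ holds iff ψ holds at some accessible world.
Let φ = Dia Box Box q. Evaluate φ at each world:
  s0 (successors {s2, s4, s6}): φ is false.
  s1 (successors {s2, s3, s4}): φ is false.
  s2 (successors {s3, s5, s6}): φ is false.
  s3 (successors {s1, s4}): φ is false.
  s4 (successors {s2, s5, s6, s7}): φ is false.
  s5 (successors {s2, s3, s7}): φ is false.
  s6 (successors {s1, s3, s5, s6}): φ is false.
  s7 (successors {s1, s6}): φ is false.
For instance, at s3:
  At s3: Dia Box Box q requires Box Box q at some successor in {s1, s4}.
    At s1: Box Box q is false.
    At s4: Box Box q is false.
  So Dia Box Box q is false at s3.
Satisfying worlds: none.

none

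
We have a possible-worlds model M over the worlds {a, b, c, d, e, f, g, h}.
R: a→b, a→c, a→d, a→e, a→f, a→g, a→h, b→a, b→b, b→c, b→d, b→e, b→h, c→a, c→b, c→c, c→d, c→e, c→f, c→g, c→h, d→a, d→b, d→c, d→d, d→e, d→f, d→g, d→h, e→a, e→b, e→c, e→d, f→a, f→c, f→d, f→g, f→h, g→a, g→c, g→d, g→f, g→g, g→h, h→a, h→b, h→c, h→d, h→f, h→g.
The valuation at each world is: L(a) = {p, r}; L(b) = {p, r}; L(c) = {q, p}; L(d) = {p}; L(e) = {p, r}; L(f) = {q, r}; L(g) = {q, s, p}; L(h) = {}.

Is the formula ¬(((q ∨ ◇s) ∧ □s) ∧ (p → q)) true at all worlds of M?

Yes

Let φ = ¬(((q ∨ ◇s) ∧ □s) ∧ (p → q)). Evaluate φ at each world:
  a (successors {b, c, d, e, f, g, h}): φ is true.
  b (successors {a, b, c, d, e, h}): φ is true.
  c (successors {a, b, c, d, e, f, g, h}): φ is true.
  d (successors {a, b, c, d, e, f, g, h}): φ is true.
  e (successors {a, b, c, d}): φ is true.
  f (successors {a, c, d, g, h}): φ is true.
  g (successors {a, c, d, f, g, h}): φ is true.
  h (successors {a, b, c, d, f, g}): φ is true.
For instance, at d:
  At d: ((q ∨ ◇s) ∧ □s) ∧ (p → q) is false, so ¬(((q ∨ ◇s) ∧ □s) ∧ (p → q)) is true.
    At d: (q ∨ ◇s) ∧ □s is false, p → q is false, so ((q ∨ ◇s) ∧ □s) ∧ (p → q) is false.
      At d: q ∨ ◇s is true, □s is false, so (q ∨ ◇s) ∧ □s is false.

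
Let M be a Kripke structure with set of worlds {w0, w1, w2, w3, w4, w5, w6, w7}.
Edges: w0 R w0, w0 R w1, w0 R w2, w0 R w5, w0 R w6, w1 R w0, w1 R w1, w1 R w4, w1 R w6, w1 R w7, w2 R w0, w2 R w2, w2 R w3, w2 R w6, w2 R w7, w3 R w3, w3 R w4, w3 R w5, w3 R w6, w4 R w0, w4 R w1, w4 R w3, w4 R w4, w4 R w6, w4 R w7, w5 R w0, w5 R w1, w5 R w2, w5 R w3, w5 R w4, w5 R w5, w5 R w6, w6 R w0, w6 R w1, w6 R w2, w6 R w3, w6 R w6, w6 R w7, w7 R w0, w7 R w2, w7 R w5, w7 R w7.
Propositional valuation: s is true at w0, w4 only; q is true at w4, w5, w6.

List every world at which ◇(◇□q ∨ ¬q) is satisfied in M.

Let φ = ◇(◇□q ∨ ¬q). Evaluate φ at each world:
  w0 (successors {w0, w1, w2, w5, w6}): φ is true.
  w1 (successors {w0, w1, w4, w6, w7}): φ is true.
  w2 (successors {w0, w2, w3, w6, w7}): φ is true.
  w3 (successors {w3, w4, w5, w6}): φ is true.
  w4 (successors {w0, w1, w3, w4, w6, w7}): φ is true.
  w5 (successors {w0, w1, w2, w3, w4, w5, w6}): φ is true.
  w6 (successors {w0, w1, w2, w3, w6, w7}): φ is true.
  w7 (successors {w0, w2, w5, w7}): φ is true.
For instance, at w5:
  At w5: ◇(◇□q ∨ ¬q) requires ◇□q ∨ ¬q at some successor in {w0, w1, w2, w3, w4, w5, w6}.
    ◇□q ∨ ¬q holds at w0, so ◇(◇□q ∨ ¬q) is true at w5.
      At w0: ◇□q is false, ¬q is true, so ◇□q ∨ ¬q is true.
Satisfying worlds: {w0, w1, w2, w3, w4, w5, w6, w7}

w0, w1, w2, w3, w4, w5, w6, w7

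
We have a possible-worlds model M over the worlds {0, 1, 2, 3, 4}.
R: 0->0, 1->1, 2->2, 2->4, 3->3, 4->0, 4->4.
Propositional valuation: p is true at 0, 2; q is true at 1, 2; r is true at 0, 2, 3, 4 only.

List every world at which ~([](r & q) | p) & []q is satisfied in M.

1

Let φ = ~([](r & q) | p) & []q. Evaluate φ at each world:
  0 (successors {0}): φ is false.
  1 (successors {1}): φ is true.
  2 (successors {2, 4}): φ is false.
  3 (successors {3}): φ is false.
  4 (successors {0, 4}): φ is false.
For instance, at 4:
  At 4: ~([](r & q) | p) is true, []q is false, so ~([](r & q) | p) & []q is false.
    At 4: [](r & q) | p is false, so ~([](r & q) | p) is true.
      At 4: [](r & q) is false, p is false, so [](r & q) | p is false.
    At 4: []q requires q at every successor {0, 4}.
      q fails at 0, so []q is false at 4.
Satisfying worlds: {1}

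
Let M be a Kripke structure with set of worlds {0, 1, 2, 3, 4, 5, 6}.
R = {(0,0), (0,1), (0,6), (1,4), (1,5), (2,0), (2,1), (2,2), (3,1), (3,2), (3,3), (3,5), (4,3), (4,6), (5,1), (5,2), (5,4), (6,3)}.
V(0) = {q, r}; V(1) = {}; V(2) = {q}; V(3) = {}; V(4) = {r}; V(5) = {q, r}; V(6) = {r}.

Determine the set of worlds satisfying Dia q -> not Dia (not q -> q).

4, 6

Let φ = Dia q -> not Dia (not q -> q). Evaluate φ at each world:
  0 (successors {0, 1, 6}): φ is false.
  1 (successors {4, 5}): φ is false.
  2 (successors {0, 1, 2}): φ is false.
  3 (successors {1, 2, 3, 5}): φ is false.
  4 (successors {3, 6}): φ is true.
  5 (successors {1, 2, 4}): φ is false.
  6 (successors {3}): φ is true.
For instance, at 5:
  At 5: Dia q is true, not Dia (not q -> q) is false, so Dia q -> not Dia (not q -> q) is false.
    At 5: Dia q requires q at some successor in {1, 2, 4}.
      q holds at 2, so Dia q is true at 5.
    At 5: Dia (not q -> q) is true, so not Dia (not q -> q) is false.
      At 5: Dia (not q -> q) requires not q -> q at some successor in {1, 2, 4}.
        not q -> q holds at 2, so Dia (not q -> q) is true at 5.
Satisfying worlds: {4, 6}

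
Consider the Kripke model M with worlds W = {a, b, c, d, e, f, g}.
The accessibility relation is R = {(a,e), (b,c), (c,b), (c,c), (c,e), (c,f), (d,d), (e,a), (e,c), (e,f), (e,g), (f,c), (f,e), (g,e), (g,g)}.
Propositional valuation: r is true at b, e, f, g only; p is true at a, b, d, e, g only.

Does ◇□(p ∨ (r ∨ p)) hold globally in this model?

Let φ = ◇□(p ∨ (r ∨ p)). Evaluate φ at each world:
  a (successors {e}): φ is false.
  b (successors {c}): φ is false.
  c (successors {b, c, e, f}): φ is false.
  d (successors {d}): φ is true.
  e (successors {a, c, f, g}): φ is true.
  f (successors {c, e}): φ is false.
  g (successors {e, g}): φ is true.
Detail at a (counterexample):
  At a: ◇□(p ∨ (r ∨ p)) requires □(p ∨ (r ∨ p)) at some successor in {e}.
    At e: □(p ∨ (r ∨ p)) is false.
  So ◇□(p ∨ (r ∨ p)) is false at a.

No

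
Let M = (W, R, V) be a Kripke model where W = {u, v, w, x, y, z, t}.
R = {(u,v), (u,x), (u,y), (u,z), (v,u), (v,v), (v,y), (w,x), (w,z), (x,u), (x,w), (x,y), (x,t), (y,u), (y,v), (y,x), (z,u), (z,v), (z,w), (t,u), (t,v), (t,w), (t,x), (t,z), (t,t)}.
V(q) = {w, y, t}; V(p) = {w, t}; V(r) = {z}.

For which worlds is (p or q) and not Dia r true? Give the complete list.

Let φ = (p or q) and not Dia r. Evaluate φ at each world:
  u (successors {v, x, y, z}): φ is false.
  v (successors {u, v, y}): φ is false.
  w (successors {x, z}): φ is false.
  x (successors {u, w, y, t}): φ is false.
  y (successors {u, v, x}): φ is true.
  z (successors {u, v, w}): φ is false.
  t (successors {u, v, w, x, z, t}): φ is false.
For instance, at x:
  At x: p or q is false, not Dia r is true, so (p or q) and not Dia r is false.
    At x: Dia r is false, so not Dia r is true.
      At x: Dia r requires r at some successor in {u, w, y, t}.
        At u: r is false.
        At w: r is false.
        At y: r is false.
        At t: r is false.
      So Dia r is false at x.
Satisfying worlds: {y}

y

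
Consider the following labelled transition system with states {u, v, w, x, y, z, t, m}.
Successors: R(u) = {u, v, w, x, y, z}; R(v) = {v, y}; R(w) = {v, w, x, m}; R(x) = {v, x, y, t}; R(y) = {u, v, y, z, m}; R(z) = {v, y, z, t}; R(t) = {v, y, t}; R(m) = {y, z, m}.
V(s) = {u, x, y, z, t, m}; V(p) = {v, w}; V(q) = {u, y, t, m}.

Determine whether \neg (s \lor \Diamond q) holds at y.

No

Recall that \Diamond ψ holds at a world iff ψ holds at some accessible world.
At y: s \lor \Diamond q is true, so \neg (s \lor \Diamond q) is false.
  At y: s is true, \Diamond q is true, so s \lor \Diamond q is true.
    At y: \Diamond q requires q at some successor in {u, v, y, z, m}.
      q holds at u, so \Diamond q is true at y.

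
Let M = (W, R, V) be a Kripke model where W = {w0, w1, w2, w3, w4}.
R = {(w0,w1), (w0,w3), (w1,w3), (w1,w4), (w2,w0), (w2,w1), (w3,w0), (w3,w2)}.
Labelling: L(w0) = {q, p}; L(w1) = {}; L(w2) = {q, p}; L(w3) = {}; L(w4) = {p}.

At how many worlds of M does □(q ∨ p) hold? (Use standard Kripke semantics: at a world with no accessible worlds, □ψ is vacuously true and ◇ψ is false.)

2

Let φ = □(q ∨ p). Evaluate φ at each world:
  w0 (successors {w1, w3}): φ is false.
  w1 (successors {w3, w4}): φ is false.
  w2 (successors {w0, w1}): φ is false.
  w3 (successors {w0, w2}): φ is true.
  w4 (successors ∅): φ is true.
For instance, at w3:
  At w3: □(q ∨ p) requires q ∨ p at every successor {w0, w2}.
    At w0: q ∨ p is true.
    At w2: q ∨ p is true.
  So □(q ∨ p) is true at w3.
Satisfying worlds: {w3, w4}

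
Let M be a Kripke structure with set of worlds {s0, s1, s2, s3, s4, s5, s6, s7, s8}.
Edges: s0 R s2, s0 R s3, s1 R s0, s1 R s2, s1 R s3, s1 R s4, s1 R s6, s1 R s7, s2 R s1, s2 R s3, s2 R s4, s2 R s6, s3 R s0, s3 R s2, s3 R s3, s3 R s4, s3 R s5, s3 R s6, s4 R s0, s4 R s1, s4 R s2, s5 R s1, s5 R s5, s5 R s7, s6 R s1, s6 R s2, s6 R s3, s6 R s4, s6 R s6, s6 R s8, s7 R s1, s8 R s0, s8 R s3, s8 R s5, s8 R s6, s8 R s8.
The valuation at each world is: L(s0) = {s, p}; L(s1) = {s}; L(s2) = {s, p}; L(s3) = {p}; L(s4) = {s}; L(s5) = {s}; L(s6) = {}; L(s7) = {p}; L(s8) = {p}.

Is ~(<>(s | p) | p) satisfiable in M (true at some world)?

Let φ = ~(<>(s | p) | p). Evaluate φ at each world:
  s0 (successors {s2, s3}): φ is false.
  s1 (successors {s0, s2, s3, s4, s6, s7}): φ is false.
  s2 (successors {s1, s3, s4, s6}): φ is false.
  s3 (successors {s0, s2, s3, s4, s5, s6}): φ is false.
  s4 (successors {s0, s1, s2}): φ is false.
  s5 (successors {s1, s5, s7}): φ is false.
  s6 (successors {s1, s2, s3, s4, s6, s8}): φ is false.
  s7 (successors {s1}): φ is false.
  s8 (successors {s0, s3, s5, s6, s8}): φ is false.
For instance, at s6:
  At s6: <>(s | p) | p is true, so ~(<>(s | p) | p) is false.
    At s6: <>(s | p) is true, p is false, so <>(s | p) | p is true.
      At s6: <>(s | p) requires s | p at some successor in {s1, s2, s3, s4, s6, s8}.
        s | p holds at s1, so <>(s | p) is true at s6.

No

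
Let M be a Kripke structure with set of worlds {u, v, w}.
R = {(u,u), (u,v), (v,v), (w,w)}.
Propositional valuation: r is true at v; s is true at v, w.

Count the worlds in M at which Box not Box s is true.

Recall that Box ψ holds at a world iff ψ holds at every accessible world, and Dia ψ holds iff ψ holds at some accessible world.
Let φ = Box not Box s. Evaluate φ at each world:
  u (successors {u, v}): φ is false.
  v (successors {v}): φ is false.
  w (successors {w}): φ is false.
For instance, at w:
  At w: Box not Box s requires not Box s at every successor {w}.
    not Box s fails at w, so Box not Box s is false at w.
      At w: Box s is true, so not Box s is false.
Satisfying worlds: none.

0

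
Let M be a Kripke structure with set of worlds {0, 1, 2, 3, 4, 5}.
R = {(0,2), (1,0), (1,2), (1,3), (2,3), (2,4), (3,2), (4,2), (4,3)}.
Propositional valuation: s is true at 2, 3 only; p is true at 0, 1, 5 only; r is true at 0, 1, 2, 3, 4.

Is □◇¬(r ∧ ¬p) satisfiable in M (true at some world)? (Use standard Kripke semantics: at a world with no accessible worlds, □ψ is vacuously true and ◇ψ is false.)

Recall that □ψ holds at a world iff ψ holds at every accessible world, and ◇ψ holds iff ψ holds at some accessible world.
Let φ = □◇¬(r ∧ ¬p). Evaluate φ at each world:
  0 (successors {2}): φ is false.
  1 (successors {0, 2, 3}): φ is false.
  2 (successors {3, 4}): φ is false.
  3 (successors {2}): φ is false.
  4 (successors {2, 3}): φ is false.
  5 (successors ∅): φ is true.
Detail at 5 (witness):
  At 5: no accessible worlds, so □◇¬(r ∧ ¬p) holds vacuously.

Yes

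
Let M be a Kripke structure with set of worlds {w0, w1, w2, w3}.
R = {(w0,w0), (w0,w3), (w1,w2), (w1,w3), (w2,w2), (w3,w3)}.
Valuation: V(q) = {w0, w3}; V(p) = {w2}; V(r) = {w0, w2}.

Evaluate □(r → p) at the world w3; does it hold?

At w3: □(r → p) requires r → p at every successor {w3}.
  At w3: r → p is true.
So □(r → p) is true at w3.

Yes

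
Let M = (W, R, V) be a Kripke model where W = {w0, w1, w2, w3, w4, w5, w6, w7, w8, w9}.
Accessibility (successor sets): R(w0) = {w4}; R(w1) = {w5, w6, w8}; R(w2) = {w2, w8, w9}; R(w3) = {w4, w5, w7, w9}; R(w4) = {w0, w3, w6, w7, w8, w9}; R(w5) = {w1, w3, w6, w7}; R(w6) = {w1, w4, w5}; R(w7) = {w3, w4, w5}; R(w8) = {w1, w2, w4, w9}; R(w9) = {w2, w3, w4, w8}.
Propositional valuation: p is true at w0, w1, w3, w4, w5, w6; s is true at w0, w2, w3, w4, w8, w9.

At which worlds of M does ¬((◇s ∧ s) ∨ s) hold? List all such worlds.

w1, w5, w6, w7

Let φ = ¬((◇s ∧ s) ∨ s). Evaluate φ at each world:
  w0 (successors {w4}): φ is false.
  w1 (successors {w5, w6, w8}): φ is true.
  w2 (successors {w2, w8, w9}): φ is false.
  w3 (successors {w4, w5, w7, w9}): φ is false.
  w4 (successors {w0, w3, w6, w7, w8, w9}): φ is false.
  w5 (successors {w1, w3, w6, w7}): φ is true.
  w6 (successors {w1, w4, w5}): φ is true.
  w7 (successors {w3, w4, w5}): φ is true.
  w8 (successors {w1, w2, w4, w9}): φ is false.
  w9 (successors {w2, w3, w4, w8}): φ is false.
For instance, at w4:
  At w4: (◇s ∧ s) ∨ s is true, so ¬((◇s ∧ s) ∨ s) is false.
    At w4: ◇s ∧ s is true, s is true, so (◇s ∧ s) ∨ s is true.
      At w4: ◇s is true, s is true, so ◇s ∧ s is true.
Satisfying worlds: {w1, w5, w6, w7}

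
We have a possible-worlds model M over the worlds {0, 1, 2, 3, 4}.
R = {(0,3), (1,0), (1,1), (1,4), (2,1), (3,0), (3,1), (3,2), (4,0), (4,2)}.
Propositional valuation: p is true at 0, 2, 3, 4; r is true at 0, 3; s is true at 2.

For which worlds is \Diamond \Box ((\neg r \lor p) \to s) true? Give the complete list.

Recall that \Box ψ holds at a world iff ψ holds at every accessible world, and \Diamond ψ holds iff ψ holds at some accessible world.
Let φ = \Diamond \Box ((\neg r \lor p) \to s). Evaluate φ at each world:
  0 (successors {3}): φ is false.
  1 (successors {0, 1, 4}): φ is false.
  2 (successors {1}): φ is false.
  3 (successors {0, 1, 2}): φ is false.
  4 (successors {0, 2}): φ is false.
For instance, at 4:
  At 4: \Diamond \Box ((\neg r \lor p) \to s) requires \Box ((\neg r \lor p) \to s) at some successor in {0, 2}.
    At 0: \Box ((\neg r \lor p) \to s) is false.
    At 2: \Box ((\neg r \lor p) \to s) is false.
  So \Diamond \Box ((\neg r \lor p) \to s) is false at 4.
Satisfying worlds: none.

none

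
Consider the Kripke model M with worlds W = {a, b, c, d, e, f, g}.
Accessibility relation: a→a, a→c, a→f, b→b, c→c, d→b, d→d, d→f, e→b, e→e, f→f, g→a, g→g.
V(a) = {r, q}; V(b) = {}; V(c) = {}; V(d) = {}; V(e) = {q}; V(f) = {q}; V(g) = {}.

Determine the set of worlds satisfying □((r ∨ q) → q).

a, b, c, d, e, f, g

Recall that □ψ holds at a world iff ψ holds at every accessible world, and ◇ψ holds iff ψ holds at some accessible world.
Let φ = □((r ∨ q) → q). Evaluate φ at each world:
  a (successors {a, c, f}): φ is true.
  b (successors {b}): φ is true.
  c (successors {c}): φ is true.
  d (successors {b, d, f}): φ is true.
  e (successors {b, e}): φ is true.
  f (successors {f}): φ is true.
  g (successors {a, g}): φ is true.
For instance, at e:
  At e: □((r ∨ q) → q) requires (r ∨ q) → q at every successor {b, e}.
    At b: (r ∨ q) → q is true.
    At e: (r ∨ q) → q is true.
  So □((r ∨ q) → q) is true at e.
Satisfying worlds: {a, b, c, d, e, f, g}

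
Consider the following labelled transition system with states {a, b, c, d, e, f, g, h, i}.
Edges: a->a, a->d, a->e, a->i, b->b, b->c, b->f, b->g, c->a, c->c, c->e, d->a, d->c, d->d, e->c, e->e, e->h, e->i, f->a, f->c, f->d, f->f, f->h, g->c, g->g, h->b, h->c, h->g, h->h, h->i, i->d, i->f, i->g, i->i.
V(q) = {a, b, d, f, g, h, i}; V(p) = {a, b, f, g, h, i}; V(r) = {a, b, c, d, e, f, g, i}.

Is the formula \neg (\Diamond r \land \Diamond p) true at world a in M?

At a: \Diamond r \land \Diamond p is true, so \neg (\Diamond r \land \Diamond p) is false.
  At a: \Diamond r is true, \Diamond p is true, so \Diamond r \land \Diamond p is true.
    At a: \Diamond r requires r at some successor in {a, d, e, i}.
      r holds at a, so \Diamond r is true at a.
    At a: \Diamond p requires p at some successor in {a, d, e, i}.
      p holds at a, so \Diamond p is true at a.

No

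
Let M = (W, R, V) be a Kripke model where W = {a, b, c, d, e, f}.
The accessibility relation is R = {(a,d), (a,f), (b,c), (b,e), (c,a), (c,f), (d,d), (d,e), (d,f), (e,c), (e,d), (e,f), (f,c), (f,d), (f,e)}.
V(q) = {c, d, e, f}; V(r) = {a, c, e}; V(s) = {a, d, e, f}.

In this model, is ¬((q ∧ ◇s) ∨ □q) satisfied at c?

At c: (q ∧ ◇s) ∨ □q is true, so ¬((q ∧ ◇s) ∨ □q) is false.
  At c: q ∧ ◇s is true, □q is false, so (q ∧ ◇s) ∨ □q is true.
    At c: q is true, ◇s is true, so q ∧ ◇s is true.
      At c: ◇s requires s at some successor in {a, f}.
        s holds at a, so ◇s is true at c.
    At c: □q requires q at every successor {a, f}.
      q fails at a, so □q is false at c.

No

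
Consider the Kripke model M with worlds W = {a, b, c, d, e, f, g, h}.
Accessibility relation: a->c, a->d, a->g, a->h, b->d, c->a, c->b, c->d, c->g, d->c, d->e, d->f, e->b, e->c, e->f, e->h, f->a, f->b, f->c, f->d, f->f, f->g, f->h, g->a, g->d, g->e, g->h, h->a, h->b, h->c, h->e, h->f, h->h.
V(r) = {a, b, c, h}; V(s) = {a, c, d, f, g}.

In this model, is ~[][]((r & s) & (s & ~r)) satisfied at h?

Yes

Recall that []ψ holds at a world iff ψ holds at every accessible world, and <>ψ holds iff ψ holds at some accessible world.
At h: [][]((r & s) & (s & ~r)) is false, so ~[][]((r & s) & (s & ~r)) is true.
  At h: [][]((r & s) & (s & ~r)) requires []((r & s) & (s & ~r)) at every successor {a, b, c, e, f, h}.
    []((r & s) & (s & ~r)) fails at a, so [][]((r & s) & (s & ~r)) is false at h.
      At a: []((r & s) & (s & ~r)) requires (r & s) & (s & ~r) at every successor {c, d, g, h}.
        (r & s) & (s & ~r) fails at c, so []((r & s) & (s & ~r)) is false at a.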